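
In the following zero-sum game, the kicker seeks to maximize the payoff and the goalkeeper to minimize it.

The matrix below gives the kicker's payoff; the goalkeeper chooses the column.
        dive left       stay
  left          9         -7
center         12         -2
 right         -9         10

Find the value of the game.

34/11

Row left is strictly dominated by row center, so the kicker never plays it.
The remaining 2×2 game on (center, right) × (dive left, stay) has no saddle point. Let the kicker play center with probability p; indifference gives 12p − 9(1−p) = −2p + 10(1−p), so p = 19/33.
Similarly the goalkeeper's optimal q on dive left is 4/11, and the value is 12·(4/11) + (-2)·(7/11) = 34/11.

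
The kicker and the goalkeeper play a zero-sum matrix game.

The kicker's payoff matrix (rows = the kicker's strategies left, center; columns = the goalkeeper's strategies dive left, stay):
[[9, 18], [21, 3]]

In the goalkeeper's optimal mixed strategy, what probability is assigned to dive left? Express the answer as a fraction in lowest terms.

Row minima are 9 and 3, so the kicker's maximin is 9; column maxima are 21 and 18, so the goalkeeper's minimax is 18. These differ, so the equilibrium is in mixed strategies.
Let the goalkeeper play dive left with probability q. The kicker is indifferent when 9q + 18(1−q) = 21q + 3(1−q), giving q = 5/9.

5/9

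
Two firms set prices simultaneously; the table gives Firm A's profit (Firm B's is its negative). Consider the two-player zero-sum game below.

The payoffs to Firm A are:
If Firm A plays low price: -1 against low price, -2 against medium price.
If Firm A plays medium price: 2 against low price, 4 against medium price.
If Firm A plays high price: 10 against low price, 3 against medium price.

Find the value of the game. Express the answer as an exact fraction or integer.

34/9

Row low price is strictly dominated by row medium price, so Firm A never plays it.
The remaining 2×2 game on (medium price, high price) × (low price, medium price) has no saddle point. Let Firm A play medium price with probability p; indifference gives 2p + 10(1−p) = 4p + 3(1−p), so p = 7/9.
Similarly Firm B's optimal q on low price is 1/9, and the value is 2·(1/9) + (4)·(8/9) = 34/9.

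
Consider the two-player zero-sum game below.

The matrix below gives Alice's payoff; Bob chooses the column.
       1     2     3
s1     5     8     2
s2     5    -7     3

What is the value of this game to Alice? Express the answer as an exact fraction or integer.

19/8

Column 1 is strictly dominated by 3 for Bob (it gives Alice more in every row).
The remaining 2×2 game on (s1, s2) × (2, 3) has no saddle point. Let Alice play s1 with probability p; indifference gives 8p − 7(1−p) = 2p + 3(1−p), so p = 5/8.
Similarly Bob's optimal q on 2 is 1/16, and the value is 8·(1/16) + (2)·(15/16) = 19/8.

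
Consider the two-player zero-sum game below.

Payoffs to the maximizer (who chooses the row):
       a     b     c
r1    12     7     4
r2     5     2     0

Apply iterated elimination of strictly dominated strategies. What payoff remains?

4

Row r2 is strictly dominated by row r1 (12>5, 7>2, 4>0); eliminate r2.
Column a is strictly dominated by b for the minimizer (7<12); eliminate a.
Column b is strictly dominated by c for the minimizer (4<7); eliminate b.
Only (r1, c) remains, with payoff 4.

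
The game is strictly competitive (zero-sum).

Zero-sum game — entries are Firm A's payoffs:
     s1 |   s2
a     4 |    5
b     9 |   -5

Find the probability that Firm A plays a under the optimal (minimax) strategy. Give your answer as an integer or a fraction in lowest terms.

Row minima are 4 and -5, so Firm A's maximin is 4; column maxima are 9 and 5, so Firm B's minimax is 5. These differ, so the equilibrium is in mixed strategies.
Let Firm A play a with probability p. Firm B is indifferent when 4p + 9(1−p) = 5p − 5(1−p), giving p = 14/15.

14/15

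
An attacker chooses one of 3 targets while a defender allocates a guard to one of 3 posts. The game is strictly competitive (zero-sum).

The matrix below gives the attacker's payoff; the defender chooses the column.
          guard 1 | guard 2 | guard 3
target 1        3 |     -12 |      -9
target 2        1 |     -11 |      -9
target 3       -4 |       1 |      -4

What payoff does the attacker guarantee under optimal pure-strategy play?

Row minima: -12, -11, -4 → the attacker's maximin is -4.
Column maxima: 3, 1, -4 → the defender's minimax is -4.
They coincide at (target 3, guard 3), so the value is -4.

-4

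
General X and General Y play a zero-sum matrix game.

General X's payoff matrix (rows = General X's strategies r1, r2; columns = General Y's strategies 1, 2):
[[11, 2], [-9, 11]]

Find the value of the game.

Row minima are 2 and -9, so General X's maximin is 2; column maxima are 11 and 11, so General Y's minimax is 11. These differ, so the equilibrium is in mixed strategies.
Let General X play r1 with probability p. General Y is indifferent when 11p − 9(1−p) = 2p + 11(1−p), giving p = 20/29.
Let General Y play 1 with probability q. General X is indifferent when 11q + 2(1−q) = −9q + 11(1−q), giving q = 9/29.
The value is 11·(9/29) + (2)·(20/29) = 139/29.

139/29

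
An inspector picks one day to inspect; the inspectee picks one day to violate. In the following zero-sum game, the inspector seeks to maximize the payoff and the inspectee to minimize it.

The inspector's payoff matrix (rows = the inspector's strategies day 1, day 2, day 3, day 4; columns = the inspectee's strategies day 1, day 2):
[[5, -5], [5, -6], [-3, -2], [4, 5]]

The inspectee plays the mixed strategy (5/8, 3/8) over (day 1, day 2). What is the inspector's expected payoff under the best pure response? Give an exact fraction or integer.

35/8

day 1: (5)·(5/8) + (-5)·(3/8) = 5/4.
day 2: (5)·(5/8) + (-6)·(3/8) = 7/8.
day 3: (-3)·(5/8) + (-2)·(3/8) = -21/8.
day 4: (4)·(5/8) + (5)·(3/8) = 35/8.
The best pure response is day 4 with expected payoff 35/8.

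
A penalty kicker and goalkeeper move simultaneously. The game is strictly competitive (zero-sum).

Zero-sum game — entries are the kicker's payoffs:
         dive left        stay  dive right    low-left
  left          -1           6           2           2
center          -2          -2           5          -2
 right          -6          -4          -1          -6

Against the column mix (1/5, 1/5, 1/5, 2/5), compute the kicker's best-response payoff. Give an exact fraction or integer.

left: (-1)·(1/5) + (6)·(1/5) + (2)·(1/5) + (2)·(2/5) = 11/5.
center: (-2)·(1/5) + (-2)·(1/5) + (5)·(1/5) + (-2)·(2/5) = -3/5.
right: (-6)·(1/5) + (-4)·(1/5) + (-1)·(1/5) + (-6)·(2/5) = -23/5.
The best pure response is left with expected payoff 11/5.

11/5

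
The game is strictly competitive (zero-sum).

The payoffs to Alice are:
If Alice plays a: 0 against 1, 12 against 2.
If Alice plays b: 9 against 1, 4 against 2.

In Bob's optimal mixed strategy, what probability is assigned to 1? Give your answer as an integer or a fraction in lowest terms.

Row minima are 0 and 4, so Alice's maximin is 4; column maxima are 9 and 12, so Bob's minimax is 9. These differ, so the equilibrium is in mixed strategies.
Let Bob play 1 with probability q. Alice is indifferent when 12(1−q) = 9q + 4(1−q), giving q = 8/17.

8/17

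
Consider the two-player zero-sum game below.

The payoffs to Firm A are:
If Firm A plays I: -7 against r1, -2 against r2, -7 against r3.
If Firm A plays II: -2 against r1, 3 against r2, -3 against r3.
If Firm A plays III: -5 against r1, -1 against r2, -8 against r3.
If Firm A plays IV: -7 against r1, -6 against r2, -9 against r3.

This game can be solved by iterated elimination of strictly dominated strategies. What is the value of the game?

Row IV is strictly dominated by row II (-2>-7, 3>-6, -3>-9); eliminate IV.
Column r2 is strictly dominated by r1 for Firm B (-7<-2, -2<3, -5<-1); eliminate r2.
Row III is strictly dominated by row II (-2>-5, -3>-8); eliminate III.
Row I is strictly dominated by row II (-2>-7, -3>-7); eliminate I.
Column r1 is strictly dominated by r3 for Firm B (-3<-2); eliminate r1.
Only (II, r3) remains, with payoff -3.

-3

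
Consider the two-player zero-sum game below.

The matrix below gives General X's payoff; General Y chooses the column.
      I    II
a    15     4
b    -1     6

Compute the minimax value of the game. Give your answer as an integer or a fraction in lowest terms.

47/9

Row minima are 4 and -1, so General X's maximin is 4; column maxima are 15 and 6, so General Y's minimax is 6. These differ, so the equilibrium is in mixed strategies.
Let General X play a with probability p. General Y is indifferent when 15p − (1−p) = 4p + 6(1−p), giving p = 7/18.
Let General Y play I with probability q. General X is indifferent when 15q + 4(1−q) = −q + 6(1−q), giving q = 1/9.
The value is 15·(1/9) + (4)·(8/9) = 47/9.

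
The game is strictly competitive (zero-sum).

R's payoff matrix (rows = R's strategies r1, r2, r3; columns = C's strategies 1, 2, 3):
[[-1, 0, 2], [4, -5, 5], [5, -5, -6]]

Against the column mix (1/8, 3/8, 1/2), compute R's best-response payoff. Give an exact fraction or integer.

9/8

r1: (-1)·(1/8) + (0)·(3/8) + (2)·(1/2) = 7/8.
r2: (4)·(1/8) + (-5)·(3/8) + (5)·(1/2) = 9/8.
r3: (5)·(1/8) + (-5)·(3/8) + (-6)·(1/2) = -17/4.
The best pure response is r2 with expected payoff 9/8.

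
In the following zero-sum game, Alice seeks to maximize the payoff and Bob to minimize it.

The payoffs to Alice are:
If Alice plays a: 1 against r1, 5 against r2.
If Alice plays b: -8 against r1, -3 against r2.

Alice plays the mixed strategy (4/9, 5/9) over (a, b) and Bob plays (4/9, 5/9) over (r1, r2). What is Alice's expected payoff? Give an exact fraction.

-119/81

Against (4/9, 5/9), each row's expected payoff is a: 29/9; b: -47/9.
Taking the (4/9, 5/9)-weighted average: (4/9)·(29/9) + (5/9)·(-47/9) = -119/81.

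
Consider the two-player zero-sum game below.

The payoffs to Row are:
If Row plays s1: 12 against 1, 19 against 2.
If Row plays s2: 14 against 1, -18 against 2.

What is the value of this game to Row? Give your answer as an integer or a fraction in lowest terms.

482/39

Row minima are 12 and -18, so Row's maximin is 12; column maxima are 14 and 19, so Column's minimax is 14. These differ, so the equilibrium is in mixed strategies.
Let Row play s1 with probability p. Column is indifferent when 12p + 14(1−p) = 19p − 18(1−p), giving p = 32/39.
Let Column play 1 with probability q. Row is indifferent when 12q + 19(1−q) = 14q − 18(1−q), giving q = 37/39.
The value is 12·(37/39) + (19)·(2/39) = 482/39.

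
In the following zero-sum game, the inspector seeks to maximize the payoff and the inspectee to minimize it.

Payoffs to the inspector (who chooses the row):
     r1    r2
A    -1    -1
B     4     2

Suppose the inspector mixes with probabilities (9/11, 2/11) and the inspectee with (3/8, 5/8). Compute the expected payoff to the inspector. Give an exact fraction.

Against (3/8, 5/8), each row's expected payoff is A: -1; B: 11/4.
Taking the (9/11, 2/11)-weighted average: (9/11)·(-1) + (2/11)·(11/4) = -7/22.

-7/22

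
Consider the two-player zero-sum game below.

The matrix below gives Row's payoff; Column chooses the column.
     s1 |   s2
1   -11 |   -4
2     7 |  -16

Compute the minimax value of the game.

-34/5

Row minima are -11 and -16, so Row's maximin is -11; column maxima are 7 and -4, so Column's minimax is -4. These differ, so the equilibrium is in mixed strategies.
Let Row play 1 with probability p. Column is indifferent when −11p + 7(1−p) = −4p − 16(1−p), giving p = 23/30.
Let Column play s1 with probability q. Row is indifferent when −11q − 4(1−q) = 7q − 16(1−q), giving q = 2/5.
The value is -11·(2/5) + (-4)·(3/5) = -34/5.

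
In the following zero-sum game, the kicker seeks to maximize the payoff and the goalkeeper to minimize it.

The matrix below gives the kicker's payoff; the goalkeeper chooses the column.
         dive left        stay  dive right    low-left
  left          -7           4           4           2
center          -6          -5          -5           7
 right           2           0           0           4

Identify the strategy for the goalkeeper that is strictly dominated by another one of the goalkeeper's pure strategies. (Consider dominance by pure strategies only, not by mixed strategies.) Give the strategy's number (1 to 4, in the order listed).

4

The goalkeeper prefers columns that give the kicker less. Compare low-left with dive left: -7 < 2, -6 < 7, 2 < 4.
So dive left strictly dominates low-left for the goalkeeper; low-left is strictly dominated.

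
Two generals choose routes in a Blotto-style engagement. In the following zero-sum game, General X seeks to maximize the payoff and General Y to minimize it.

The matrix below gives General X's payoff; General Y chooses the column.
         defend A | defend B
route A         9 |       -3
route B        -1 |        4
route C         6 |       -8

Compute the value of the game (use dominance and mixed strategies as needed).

Row route C is strictly dominated by row route A, so General X never plays it.
The remaining 2×2 game on (route A, route B) × (defend A, defend B) has no saddle point. Let General X play route A with probability p; indifference gives 9p − (1−p) = −3p + 4(1−p), so p = 5/17.
Similarly General Y's optimal q on defend A is 7/17, and the value is 9·(7/17) + (-3)·(10/17) = 33/17.

33/17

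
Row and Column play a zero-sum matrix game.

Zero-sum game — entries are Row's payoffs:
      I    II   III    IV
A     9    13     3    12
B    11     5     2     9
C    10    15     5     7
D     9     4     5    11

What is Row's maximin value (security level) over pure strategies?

5

The worst-case payoff for each row is A: 3, B: 2, C: 5, D: 4.
The best of these is 5.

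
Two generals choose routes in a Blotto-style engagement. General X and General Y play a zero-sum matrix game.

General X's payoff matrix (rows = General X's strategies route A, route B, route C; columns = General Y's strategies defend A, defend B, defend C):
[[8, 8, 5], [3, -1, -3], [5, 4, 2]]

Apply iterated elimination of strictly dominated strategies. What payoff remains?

5

Column defend A is strictly dominated by defend C for General Y (5<8, -3<3, 2<5); eliminate defend A.
Row route C is strictly dominated by row route A (8>4, 5>2); eliminate route C.
Row route B is strictly dominated by row route A (8>-1, 5>-3); eliminate route B.
Column defend B is strictly dominated by defend C for General Y (5<8); eliminate defend B.
Only (route A, defend C) remains, with payoff 5.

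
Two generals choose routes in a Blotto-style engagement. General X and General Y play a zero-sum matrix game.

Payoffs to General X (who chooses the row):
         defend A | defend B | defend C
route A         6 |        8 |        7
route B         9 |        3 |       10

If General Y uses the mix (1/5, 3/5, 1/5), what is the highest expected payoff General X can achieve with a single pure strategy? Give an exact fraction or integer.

route A: (6)·(1/5) + (8)·(3/5) + (7)·(1/5) = 37/5.
route B: (9)·(1/5) + (3)·(3/5) + (10)·(1/5) = 28/5.
The best pure response is route A with expected payoff 37/5.

37/5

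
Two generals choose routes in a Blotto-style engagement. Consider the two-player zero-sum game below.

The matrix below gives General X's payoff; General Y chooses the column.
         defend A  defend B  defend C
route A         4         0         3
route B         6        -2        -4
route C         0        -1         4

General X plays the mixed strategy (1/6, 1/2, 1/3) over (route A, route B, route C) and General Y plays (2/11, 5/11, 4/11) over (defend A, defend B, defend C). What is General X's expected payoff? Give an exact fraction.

0

Against (2/11, 5/11, 4/11), each row's expected payoff is route A: 20/11; route B: -14/11; route C: 1.
Taking the (1/6, 1/2, 1/3)-weighted average: (1/6)·(20/11) + (1/2)·(-14/11) + (1/3)·(1) = 0.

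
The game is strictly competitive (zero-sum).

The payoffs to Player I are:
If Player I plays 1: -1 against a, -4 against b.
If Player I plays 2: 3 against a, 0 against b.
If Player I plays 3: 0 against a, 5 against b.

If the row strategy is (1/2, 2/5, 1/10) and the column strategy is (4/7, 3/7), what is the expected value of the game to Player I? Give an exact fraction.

Against (4/7, 3/7), each row's expected payoff is 1: -16/7; 2: 12/7; 3: 15/7.
Taking the (1/2, 2/5, 1/10)-weighted average: (1/2)·(-16/7) + (2/5)·(12/7) + (1/10)·(15/7) = -17/70.

-17/70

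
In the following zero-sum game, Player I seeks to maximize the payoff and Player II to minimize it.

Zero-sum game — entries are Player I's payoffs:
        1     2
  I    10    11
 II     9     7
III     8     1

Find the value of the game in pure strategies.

Row minima: 10, 7, 1 → Player I's maximin is 10.
Column maxima: 10, 11 → Player II's minimax is 10.
They coincide at (I, 1), so the value is 10.

10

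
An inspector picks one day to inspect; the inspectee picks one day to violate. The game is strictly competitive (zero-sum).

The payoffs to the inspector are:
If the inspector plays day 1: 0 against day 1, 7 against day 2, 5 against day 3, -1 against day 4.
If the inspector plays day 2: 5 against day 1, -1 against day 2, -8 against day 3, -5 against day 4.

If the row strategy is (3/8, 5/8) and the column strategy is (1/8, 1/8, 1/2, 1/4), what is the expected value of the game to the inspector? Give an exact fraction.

Against (1/8, 1/8, 1/2, 1/4), each row's expected payoff is day 1: 25/8; day 2: -19/4.
Taking the (3/8, 5/8)-weighted average: (3/8)·(25/8) + (5/8)·(-19/4) = -115/64.

-115/64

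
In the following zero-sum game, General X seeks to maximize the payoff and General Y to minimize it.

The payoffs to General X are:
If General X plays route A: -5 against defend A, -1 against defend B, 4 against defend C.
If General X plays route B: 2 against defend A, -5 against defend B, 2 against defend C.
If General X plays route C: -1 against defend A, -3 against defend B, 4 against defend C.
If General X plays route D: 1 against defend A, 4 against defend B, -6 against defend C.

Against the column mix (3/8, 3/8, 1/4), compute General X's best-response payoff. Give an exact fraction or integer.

route A: (-5)·(3/8) + (-1)·(3/8) + (4)·(1/4) = -5/4.
route B: (2)·(3/8) + (-5)·(3/8) + (2)·(1/4) = -5/8.
route C: (-1)·(3/8) + (-3)·(3/8) + (4)·(1/4) = -1/2.
route D: (1)·(3/8) + (4)·(3/8) + (-6)·(1/4) = 3/8.
The best pure response is route D with expected payoff 3/8.

3/8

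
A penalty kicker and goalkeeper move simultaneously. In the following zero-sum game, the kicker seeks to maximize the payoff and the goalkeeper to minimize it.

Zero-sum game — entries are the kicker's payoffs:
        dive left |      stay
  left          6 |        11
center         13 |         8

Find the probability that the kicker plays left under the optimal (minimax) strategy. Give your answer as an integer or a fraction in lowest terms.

1/2

Row minima are 6 and 8, so the kicker's maximin is 8; column maxima are 13 and 11, so the goalkeeper's minimax is 11. These differ, so the equilibrium is in mixed strategies.
Let the kicker play left with probability p. The goalkeeper is indifferent when 6p + 13(1−p) = 11p + 8(1−p), giving p = 1/2.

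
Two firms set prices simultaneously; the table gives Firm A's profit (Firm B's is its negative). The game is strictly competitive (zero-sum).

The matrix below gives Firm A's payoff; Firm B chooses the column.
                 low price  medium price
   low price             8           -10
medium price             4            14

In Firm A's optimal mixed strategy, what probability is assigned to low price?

Row minima are -10 and 4, so Firm A's maximin is 4; column maxima are 8 and 14, so Firm B's minimax is 8. These differ, so the equilibrium is in mixed strategies.
Let Firm A play low price with probability p. Firm B is indifferent when 8p + 4(1−p) = −10p + 14(1−p), giving p = 5/14.

5/14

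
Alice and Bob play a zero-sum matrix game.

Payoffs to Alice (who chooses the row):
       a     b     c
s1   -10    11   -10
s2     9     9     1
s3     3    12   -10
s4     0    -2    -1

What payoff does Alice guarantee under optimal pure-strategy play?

1

Row minima: -10, 1, -10, -2 → Alice's maximin is 1.
Column maxima: 9, 12, 1 → Bob's minimax is 1.
They coincide at (s2, c), so the value is 1.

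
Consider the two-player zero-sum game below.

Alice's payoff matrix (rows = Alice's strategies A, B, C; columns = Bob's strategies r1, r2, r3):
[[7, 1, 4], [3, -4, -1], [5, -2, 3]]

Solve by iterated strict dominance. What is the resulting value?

1

Column r1 is strictly dominated by r2 for Bob (1<7, -4<3, -2<5); eliminate r1.
Column r3 is strictly dominated by r2 for Bob (1<4, -4<-1, -2<3); eliminate r3.
Row C is strictly dominated by row A (1>-2); eliminate C.
Row B is strictly dominated by row A (1>-4); eliminate B.
Only (A, r2) remains, with payoff 1.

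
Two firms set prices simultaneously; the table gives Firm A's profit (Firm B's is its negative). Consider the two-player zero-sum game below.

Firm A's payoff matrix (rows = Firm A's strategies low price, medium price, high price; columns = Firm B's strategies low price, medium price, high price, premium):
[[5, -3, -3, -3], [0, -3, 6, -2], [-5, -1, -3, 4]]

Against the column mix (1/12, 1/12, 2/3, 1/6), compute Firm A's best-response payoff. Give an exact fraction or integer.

low price: (5)·(1/12) + (-3)·(1/12) + (-3)·(2/3) + (-3)·(1/6) = -7/3.
medium price: (0)·(1/12) + (-3)·(1/12) + (6)·(2/3) + (-2)·(1/6) = 41/12.
high price: (-5)·(1/12) + (-1)·(1/12) + (-3)·(2/3) + (4)·(1/6) = -11/6.
The best pure response is medium price with expected payoff 41/12.

41/12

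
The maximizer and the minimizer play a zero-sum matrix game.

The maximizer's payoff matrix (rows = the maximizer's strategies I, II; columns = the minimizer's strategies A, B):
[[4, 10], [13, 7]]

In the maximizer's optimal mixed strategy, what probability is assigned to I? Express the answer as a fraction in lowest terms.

1/2

Row minima are 4 and 7, so the maximizer's maximin is 7; column maxima are 13 and 10, so the minimizer's minimax is 10. These differ, so the equilibrium is in mixed strategies.
Let the maximizer play I with probability p. The minimizer is indifferent when 4p + 13(1−p) = 10p + 7(1−p), giving p = 1/2.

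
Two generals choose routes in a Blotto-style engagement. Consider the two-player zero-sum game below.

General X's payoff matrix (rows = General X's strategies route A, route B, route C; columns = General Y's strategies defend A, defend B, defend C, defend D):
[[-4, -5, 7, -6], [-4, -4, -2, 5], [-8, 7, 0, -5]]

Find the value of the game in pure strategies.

Row minima: -6, -4, -8 → General X's maximin is -4.
Column maxima: -4, 7, 7, 5 → General Y's minimax is -4.
They coincide at (route B, defend A), so the value is -4.

-4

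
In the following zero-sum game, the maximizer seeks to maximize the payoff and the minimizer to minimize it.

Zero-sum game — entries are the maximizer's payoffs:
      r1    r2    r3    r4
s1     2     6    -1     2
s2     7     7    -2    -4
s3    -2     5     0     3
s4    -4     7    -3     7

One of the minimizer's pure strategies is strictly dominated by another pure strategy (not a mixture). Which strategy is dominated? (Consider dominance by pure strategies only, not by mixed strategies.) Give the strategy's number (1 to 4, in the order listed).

2

The minimizer prefers columns that give the maximizer less. Compare r2 with r3: -1 < 6, -2 < 7, 0 < 5, -3 < 7.
So r3 strictly dominates r2 for the minimizer; r2 is strictly dominated.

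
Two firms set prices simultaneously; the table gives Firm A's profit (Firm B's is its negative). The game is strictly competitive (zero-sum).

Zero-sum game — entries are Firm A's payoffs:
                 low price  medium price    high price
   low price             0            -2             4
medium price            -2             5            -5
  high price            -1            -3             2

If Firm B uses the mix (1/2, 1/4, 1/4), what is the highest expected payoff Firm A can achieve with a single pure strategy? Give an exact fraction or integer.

low price: (0)·(1/2) + (-2)·(1/4) + (4)·(1/4) = 1/2.
medium price: (-2)·(1/2) + (5)·(1/4) + (-5)·(1/4) = -1.
high price: (-1)·(1/2) + (-3)·(1/4) + (2)·(1/4) = -3/4.
The best pure response is low price with expected payoff 1/2.

1/2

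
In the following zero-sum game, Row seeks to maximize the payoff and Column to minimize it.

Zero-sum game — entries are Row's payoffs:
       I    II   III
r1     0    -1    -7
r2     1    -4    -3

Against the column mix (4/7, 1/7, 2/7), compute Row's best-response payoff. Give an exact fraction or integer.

r1: (0)·(4/7) + (-1)·(1/7) + (-7)·(2/7) = -15/7.
r2: (1)·(4/7) + (-4)·(1/7) + (-3)·(2/7) = -6/7.
The best pure response is r2 with expected payoff -6/7.

-6/7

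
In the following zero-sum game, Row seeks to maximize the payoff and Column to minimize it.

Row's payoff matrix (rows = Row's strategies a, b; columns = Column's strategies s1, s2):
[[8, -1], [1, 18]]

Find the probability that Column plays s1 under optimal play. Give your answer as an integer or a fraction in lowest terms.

Row minima are -1 and 1, so Row's maximin is 1; column maxima are 8 and 18, so Column's minimax is 8. These differ, so the equilibrium is in mixed strategies.
Let Column play s1 with probability q. Row is indifferent when 8q − (1−q) = q + 18(1−q), giving q = 19/26.

19/26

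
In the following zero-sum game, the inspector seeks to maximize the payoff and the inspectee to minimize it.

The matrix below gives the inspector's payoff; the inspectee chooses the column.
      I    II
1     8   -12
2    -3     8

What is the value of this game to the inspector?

Row minima are -12 and -3, so the inspector's maximin is -3; column maxima are 8 and 8, so the inspectee's minimax is 8. These differ, so the equilibrium is in mixed strategies.
Let the inspector play 1 with probability p. The inspectee is indifferent when 8p − 3(1−p) = −12p + 8(1−p), giving p = 11/31.
Let the inspectee play I with probability q. The inspector is indifferent when 8q − 12(1−q) = −3q + 8(1−q), giving q = 20/31.
The value is 8·(20/31) + (-12)·(11/31) = 28/31.

28/31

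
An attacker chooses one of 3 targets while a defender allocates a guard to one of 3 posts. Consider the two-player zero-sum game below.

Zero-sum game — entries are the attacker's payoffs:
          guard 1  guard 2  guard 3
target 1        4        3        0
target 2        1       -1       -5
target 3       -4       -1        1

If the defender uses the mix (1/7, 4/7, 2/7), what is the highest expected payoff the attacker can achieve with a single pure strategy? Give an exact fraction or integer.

16/7

target 1: (4)·(1/7) + (3)·(4/7) + (0)·(2/7) = 16/7.
target 2: (1)·(1/7) + (-1)·(4/7) + (-5)·(2/7) = -13/7.
target 3: (-4)·(1/7) + (-1)·(4/7) + (1)·(2/7) = -6/7.
The best pure response is target 1 with expected payoff 16/7.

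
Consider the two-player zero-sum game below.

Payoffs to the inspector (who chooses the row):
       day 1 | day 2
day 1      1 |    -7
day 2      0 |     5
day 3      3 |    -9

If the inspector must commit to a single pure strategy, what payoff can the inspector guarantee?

The worst-case payoff for each row is day 1: -7, day 2: 0, day 3: -9.
The best of these is 0.

0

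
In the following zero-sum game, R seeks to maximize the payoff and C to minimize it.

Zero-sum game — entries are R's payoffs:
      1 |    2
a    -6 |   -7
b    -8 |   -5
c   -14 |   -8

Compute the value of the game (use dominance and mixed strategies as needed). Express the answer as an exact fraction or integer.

-13/2

Row c is strictly dominated by row b, so R never plays it.
The remaining 2×2 game on (a, b) × (1, 2) has no saddle point. Let R play a with probability p; indifference gives −6p − 8(1−p) = −7p − 5(1−p), so p = 3/4.
Similarly C's optimal q on 1 is 1/2, and the value is -6·(1/2) + (-7)·(1/2) = -13/2.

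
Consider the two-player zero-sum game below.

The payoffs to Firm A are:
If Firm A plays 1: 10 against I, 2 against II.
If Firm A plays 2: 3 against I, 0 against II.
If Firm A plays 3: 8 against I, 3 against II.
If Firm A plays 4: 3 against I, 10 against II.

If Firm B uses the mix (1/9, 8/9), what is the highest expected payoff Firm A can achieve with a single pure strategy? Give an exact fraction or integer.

83/9

1: (10)·(1/9) + (2)·(8/9) = 26/9.
2: (3)·(1/9) + (0)·(8/9) = 1/3.
3: (8)·(1/9) + (3)·(8/9) = 32/9.
4: (3)·(1/9) + (10)·(8/9) = 83/9.
The best pure response is 4 with expected payoff 83/9.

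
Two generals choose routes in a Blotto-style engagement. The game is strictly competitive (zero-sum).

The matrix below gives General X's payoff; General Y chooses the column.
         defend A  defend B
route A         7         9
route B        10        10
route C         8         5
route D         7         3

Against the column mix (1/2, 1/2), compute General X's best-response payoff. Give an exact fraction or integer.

route A: (7)·(1/2) + (9)·(1/2) = 8.
route B: (10)·(1/2) + (10)·(1/2) = 10.
route C: (8)·(1/2) + (5)·(1/2) = 13/2.
route D: (7)·(1/2) + (3)·(1/2) = 5.
The best pure response is route B with expected payoff 10.

10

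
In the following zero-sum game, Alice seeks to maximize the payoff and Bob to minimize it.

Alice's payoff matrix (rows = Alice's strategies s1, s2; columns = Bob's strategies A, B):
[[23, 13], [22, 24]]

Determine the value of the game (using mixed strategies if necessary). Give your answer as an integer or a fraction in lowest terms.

Row minima are 13 and 22, so Alice's maximin is 22; column maxima are 23 and 24, so Bob's minimax is 23. These differ, so the equilibrium is in mixed strategies.
Let Alice play s1 with probability p. Bob is indifferent when 23p + 22(1−p) = 13p + 24(1−p), giving p = 1/6.
Let Bob play A with probability q. Alice is indifferent when 23q + 13(1−q) = 22q + 24(1−q), giving q = 11/12.
The value is 23·(11/12) + (13)·(1/12) = 133/6.

133/6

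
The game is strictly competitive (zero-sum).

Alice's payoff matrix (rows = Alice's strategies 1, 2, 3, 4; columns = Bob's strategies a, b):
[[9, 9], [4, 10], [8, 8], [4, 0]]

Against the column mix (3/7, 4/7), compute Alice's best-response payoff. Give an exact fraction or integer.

1: (9)·(3/7) + (9)·(4/7) = 9.
2: (4)·(3/7) + (10)·(4/7) = 52/7.
3: (8)·(3/7) + (8)·(4/7) = 8.
4: (4)·(3/7) + (0)·(4/7) = 12/7.
The best pure response is 1 with expected payoff 9.

9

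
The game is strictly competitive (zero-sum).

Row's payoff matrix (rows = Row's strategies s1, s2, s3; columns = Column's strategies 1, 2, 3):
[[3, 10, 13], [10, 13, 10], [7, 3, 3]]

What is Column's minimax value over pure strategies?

The worst case (largest entry) in each column is 1: 10, 2: 13, 3: 13.
The best (smallest) of these is 10.

10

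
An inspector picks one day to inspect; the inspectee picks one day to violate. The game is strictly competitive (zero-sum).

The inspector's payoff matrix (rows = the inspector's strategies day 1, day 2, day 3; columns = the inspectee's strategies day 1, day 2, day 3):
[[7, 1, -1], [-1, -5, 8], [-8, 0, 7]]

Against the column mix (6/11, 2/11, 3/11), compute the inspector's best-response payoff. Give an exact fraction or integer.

41/11

day 1: (7)·(6/11) + (1)·(2/11) + (-1)·(3/11) = 41/11.
day 2: (-1)·(6/11) + (-5)·(2/11) + (8)·(3/11) = 8/11.
day 3: (-8)·(6/11) + (0)·(2/11) + (7)·(3/11) = -27/11.
The best pure response is day 1 with expected payoff 41/11.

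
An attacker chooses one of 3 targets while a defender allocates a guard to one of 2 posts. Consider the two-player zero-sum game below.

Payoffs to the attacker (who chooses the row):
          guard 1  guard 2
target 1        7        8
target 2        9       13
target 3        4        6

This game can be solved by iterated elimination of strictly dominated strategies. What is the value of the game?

Row target 1 is strictly dominated by row target 2 (9>7, 13>8); eliminate target 1.
Row target 3 is strictly dominated by row target 2 (9>4, 13>6); eliminate target 3.
Column guard 2 is strictly dominated by guard 1 for the defender (9<13); eliminate guard 2.
Only (target 2, guard 1) remains, with payoff 9.

9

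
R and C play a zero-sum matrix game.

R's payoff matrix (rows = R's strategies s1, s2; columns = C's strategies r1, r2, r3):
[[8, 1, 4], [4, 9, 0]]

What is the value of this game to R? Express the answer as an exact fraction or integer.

Column r1 is strictly dominated by r3 for C (it gives R more in every row).
The remaining 2×2 game on (s1, s2) × (r2, r3) has no saddle point. Let R play s1 with probability p; indifference gives p + 9(1−p) = 4p, so p = 3/4.
Similarly C's optimal q on r2 is 1/3, and the value is 1·(1/3) + (4)·(2/3) = 3.

3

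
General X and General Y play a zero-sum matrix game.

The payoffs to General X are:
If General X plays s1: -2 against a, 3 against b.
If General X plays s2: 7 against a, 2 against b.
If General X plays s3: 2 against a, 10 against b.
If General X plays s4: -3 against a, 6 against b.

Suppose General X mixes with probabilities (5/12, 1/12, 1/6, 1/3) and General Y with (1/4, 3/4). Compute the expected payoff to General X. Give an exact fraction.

43/12

Against (1/4, 3/4), each row's expected payoff is s1: 7/4; s2: 13/4; s3: 8; s4: 15/4.
Taking the (5/12, 1/12, 1/6, 1/3)-weighted average: (5/12)·(7/4) + (1/12)·(13/4) + (1/6)·(8) + (1/3)·(15/4) = 43/12.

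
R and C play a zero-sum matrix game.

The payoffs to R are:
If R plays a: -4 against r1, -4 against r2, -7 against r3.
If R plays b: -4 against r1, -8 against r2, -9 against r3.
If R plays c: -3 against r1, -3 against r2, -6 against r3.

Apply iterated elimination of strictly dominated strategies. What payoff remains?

Column r1 is strictly dominated by r3 for C (-7<-4, -9<-4, -6<-3); eliminate r1.
Column r2 is strictly dominated by r3 for C (-7<-4, -9<-8, -6<-3); eliminate r2.
Row b is strictly dominated by row a (-7>-9); eliminate b.
Row a is strictly dominated by row c (-6>-7); eliminate a.
Only (c, r3) remains, with payoff -6.

-6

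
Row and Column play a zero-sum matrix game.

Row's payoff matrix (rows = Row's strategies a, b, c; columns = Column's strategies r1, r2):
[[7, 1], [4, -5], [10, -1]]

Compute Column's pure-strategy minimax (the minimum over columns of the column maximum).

1

The worst case (largest entry) in each column is r1: 10, r2: 1.
The best (smallest) of these is 1.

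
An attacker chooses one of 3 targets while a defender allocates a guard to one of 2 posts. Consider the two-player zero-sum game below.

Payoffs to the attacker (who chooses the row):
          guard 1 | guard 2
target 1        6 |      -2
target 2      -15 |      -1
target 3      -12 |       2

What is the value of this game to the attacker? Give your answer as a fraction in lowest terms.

Row target 2 is strictly dominated by row target 3, so the attacker never plays it.
The remaining 2×2 game on (target 1, target 3) × (guard 1, guard 2) has no saddle point. Let the attacker play target 1 with probability p; indifference gives 6p − 12(1−p) = −2p + 2(1−p), so p = 7/11.
Similarly the defender's optimal q on guard 1 is 2/11, and the value is 6·(2/11) + (-2)·(9/11) = -6/11.

-6/11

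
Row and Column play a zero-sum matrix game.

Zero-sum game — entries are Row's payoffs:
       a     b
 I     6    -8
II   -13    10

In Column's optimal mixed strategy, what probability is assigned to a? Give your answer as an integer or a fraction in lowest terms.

Row minima are -8 and -13, so Row's maximin is -8; column maxima are 6 and 10, so Column's minimax is 6. These differ, so the equilibrium is in mixed strategies.
Let Column play a with probability q. Row is indifferent when 6q − 8(1−q) = −13q + 10(1−q), giving q = 18/37.

18/37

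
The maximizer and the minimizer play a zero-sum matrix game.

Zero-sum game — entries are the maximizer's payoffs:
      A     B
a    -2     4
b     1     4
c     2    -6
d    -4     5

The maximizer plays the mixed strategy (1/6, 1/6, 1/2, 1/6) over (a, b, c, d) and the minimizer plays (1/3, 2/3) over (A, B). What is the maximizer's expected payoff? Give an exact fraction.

-1/2

Against (1/3, 2/3), each row's expected payoff is a: 2; b: 3; c: -10/3; d: 2.
Taking the (1/6, 1/6, 1/2, 1/6)-weighted average: (1/6)·(2) + (1/6)·(3) + (1/2)·(-10/3) + (1/6)·(2) = -1/2.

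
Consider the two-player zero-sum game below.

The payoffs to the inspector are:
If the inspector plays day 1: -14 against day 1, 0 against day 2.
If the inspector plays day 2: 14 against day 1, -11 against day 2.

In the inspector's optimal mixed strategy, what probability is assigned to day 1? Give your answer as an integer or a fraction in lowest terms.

Row minima are -14 and -11, so the inspector's maximin is -11; column maxima are 14 and 0, so the inspectee's minimax is 0. These differ, so the equilibrium is in mixed strategies.
Let the inspector play day 1 with probability p. The inspectee is indifferent when −14p + 14(1−p) = −11(1−p), giving p = 25/39.

25/39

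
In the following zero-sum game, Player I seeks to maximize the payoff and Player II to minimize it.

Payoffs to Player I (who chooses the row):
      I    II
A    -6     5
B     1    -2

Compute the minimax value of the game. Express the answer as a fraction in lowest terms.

-1/2

Row minima are -6 and -2, so Player I's maximin is -2; column maxima are 1 and 5, so Player II's minimax is 1. These differ, so the equilibrium is in mixed strategies.
Let Player I play A with probability p. Player II is indifferent when −6p + (1−p) = 5p − 2(1−p), giving p = 3/14.
Let Player II play I with probability q. Player I is indifferent when −6q + 5(1−q) = q − 2(1−q), giving q = 1/2.
The value is -6·(1/2) + (5)·(1/2) = -1/2.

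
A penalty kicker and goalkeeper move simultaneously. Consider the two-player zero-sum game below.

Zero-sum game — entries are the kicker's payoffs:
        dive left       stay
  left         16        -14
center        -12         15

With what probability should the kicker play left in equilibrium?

9/19

Row minima are -14 and -12, so the kicker's maximin is -12; column maxima are 16 and 15, so the goalkeeper's minimax is 15. These differ, so the equilibrium is in mixed strategies.
Let the kicker play left with probability p. The goalkeeper is indifferent when 16p − 12(1−p) = −14p + 15(1−p), giving p = 9/19.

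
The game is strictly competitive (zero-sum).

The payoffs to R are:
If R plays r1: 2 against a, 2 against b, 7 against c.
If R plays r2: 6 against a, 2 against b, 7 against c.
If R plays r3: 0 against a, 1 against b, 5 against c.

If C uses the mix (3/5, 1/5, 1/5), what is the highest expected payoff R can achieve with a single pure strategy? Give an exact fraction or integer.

r1: (2)·(3/5) + (2)·(1/5) + (7)·(1/5) = 3.
r2: (6)·(3/5) + (2)·(1/5) + (7)·(1/5) = 27/5.
r3: (0)·(3/5) + (1)·(1/5) + (5)·(1/5) = 6/5.
The best pure response is r2 with expected payoff 27/5.

27/5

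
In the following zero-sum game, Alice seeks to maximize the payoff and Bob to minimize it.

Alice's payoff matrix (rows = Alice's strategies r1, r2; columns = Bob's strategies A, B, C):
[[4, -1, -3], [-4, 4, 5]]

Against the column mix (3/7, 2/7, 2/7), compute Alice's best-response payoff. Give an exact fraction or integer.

r1: (4)·(3/7) + (-1)·(2/7) + (-3)·(2/7) = 4/7.
r2: (-4)·(3/7) + (4)·(2/7) + (5)·(2/7) = 6/7.
The best pure response is r2 with expected payoff 6/7.

6/7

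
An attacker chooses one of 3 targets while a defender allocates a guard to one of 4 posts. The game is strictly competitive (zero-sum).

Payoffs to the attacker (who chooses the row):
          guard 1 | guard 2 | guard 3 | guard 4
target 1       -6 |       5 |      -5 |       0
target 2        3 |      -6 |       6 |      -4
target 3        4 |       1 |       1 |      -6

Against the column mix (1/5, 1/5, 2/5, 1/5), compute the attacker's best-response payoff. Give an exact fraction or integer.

1

target 1: (-6)·(1/5) + (5)·(1/5) + (-5)·(2/5) + (0)·(1/5) = -11/5.
target 2: (3)·(1/5) + (-6)·(1/5) + (6)·(2/5) + (-4)·(1/5) = 1.
target 3: (4)·(1/5) + (1)·(1/5) + (1)·(2/5) + (-6)·(1/5) = 1/5.
The best pure response is target 2 with expected payoff 1.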